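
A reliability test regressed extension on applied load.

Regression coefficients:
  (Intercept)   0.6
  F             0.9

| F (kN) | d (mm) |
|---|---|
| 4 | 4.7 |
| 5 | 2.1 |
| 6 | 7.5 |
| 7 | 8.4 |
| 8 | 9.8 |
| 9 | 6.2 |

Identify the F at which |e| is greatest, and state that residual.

F=4: d̂ = 0.6 + 0.9·4 = 4.2; e = 4.7 − 4.2 = 0.5
F=5: d̂ = 0.6 + 0.9·5 = 5.1; e = 2.1 − 5.1 = -3
F=6: d̂ = 0.6 + 0.9·6 = 6; e = 7.5 − 6 = 1.5
F=7: d̂ = 0.6 + 0.9·7 = 6.9; e = 8.4 − 6.9 = 1.5
F=8: d̂ = 0.6 + 0.9·8 = 7.8; e = 9.8 − 7.8 = 2
F=9: d̂ = 0.6 + 0.9·9 = 8.7; e = 6.2 − 8.7 = -2.5
Largest |e| is 3 at F = 5, residual -3.

F = 5, e = -3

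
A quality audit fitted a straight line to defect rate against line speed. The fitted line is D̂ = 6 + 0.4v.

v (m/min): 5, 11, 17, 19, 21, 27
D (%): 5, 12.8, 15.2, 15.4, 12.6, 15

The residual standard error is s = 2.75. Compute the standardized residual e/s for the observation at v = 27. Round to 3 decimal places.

D̂ = 6 + 0.4·27 = 16.8
e = 15 − 16.8 = -1.8
e/s = -1.8 / 2.75 = -0.655

-0.655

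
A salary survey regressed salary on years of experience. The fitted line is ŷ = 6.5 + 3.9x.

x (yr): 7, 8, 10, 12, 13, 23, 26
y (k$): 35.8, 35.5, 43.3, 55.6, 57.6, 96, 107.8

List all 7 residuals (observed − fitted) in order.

x=7: ŷ = 6.5 + 3.9·7 = 33.8; r = 35.8 − 33.8 = 2
x=8: ŷ = 6.5 + 3.9·8 = 37.7; r = 35.5 − 37.7 = -2.2
x=10: ŷ = 6.5 + 3.9·10 = 45.5; r = 43.3 − 45.5 = -2.2
x=12: ŷ = 6.5 + 3.9·12 = 53.3; r = 55.6 − 53.3 = 2.3
x=13: ŷ = 6.5 + 3.9·13 = 57.2; r = 57.6 − 57.2 = 0.4
x=23: ŷ = 6.5 + 3.9·23 = 96.2; r = 96 − 96.2 = -0.2
x=26: ŷ = 6.5 + 3.9·26 = 107.9; r = 107.8 − 107.9 = -0.1

2, -2.2, -2.2, 2.3, 0.4, -0.2, -0.1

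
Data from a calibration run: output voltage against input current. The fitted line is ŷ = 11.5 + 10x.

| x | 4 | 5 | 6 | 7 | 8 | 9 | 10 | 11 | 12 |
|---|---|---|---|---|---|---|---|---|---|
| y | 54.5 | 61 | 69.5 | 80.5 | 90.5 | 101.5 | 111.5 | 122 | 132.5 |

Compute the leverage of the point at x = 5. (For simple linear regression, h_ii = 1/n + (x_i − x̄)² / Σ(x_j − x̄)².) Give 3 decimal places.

h = 0.261

x̄ = (4 + 5 + 6 + 7 + 8 + 9 + 10 + 11 + 12)/9 = 8
Σ(x − x̄)² = 16 + 9 + 4 + 1 + 0 + 1 + 4 + 9 + 16 = 60
h = 1/9 + (-3)²/60 = 0.111111 + 0.15 = 0.261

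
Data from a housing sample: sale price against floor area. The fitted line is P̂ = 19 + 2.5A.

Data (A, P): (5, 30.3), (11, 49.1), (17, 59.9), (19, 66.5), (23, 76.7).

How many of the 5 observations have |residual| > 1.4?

A=5: P̂ = 19 + 2.5·5 = 31.5; e = 30.3 − 31.5 = -1.2
A=11: P̂ = 19 + 2.5·11 = 46.5; e = 49.1 − 46.5 = 2.6
A=17: P̂ = 19 + 2.5·17 = 61.5; e = 59.9 − 61.5 = -1.6
A=19: P̂ = 19 + 2.5·19 = 66.5; e = 66.5 − 66.5 = 0
A=23: P̂ = 19 + 2.5·23 = 76.5; e = 76.7 − 76.5 = 0.2
|e| > 1.4: A=11 (|e|=2.6), A=17 (|e|=1.6) → 2

2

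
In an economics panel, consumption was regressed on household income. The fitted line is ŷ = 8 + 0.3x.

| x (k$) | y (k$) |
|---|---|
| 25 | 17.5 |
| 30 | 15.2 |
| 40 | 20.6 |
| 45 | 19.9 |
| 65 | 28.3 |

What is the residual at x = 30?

ŷ = 8 + 0.3·30 = 17
r = 15.2 − 17 = -1.8

r = -1.8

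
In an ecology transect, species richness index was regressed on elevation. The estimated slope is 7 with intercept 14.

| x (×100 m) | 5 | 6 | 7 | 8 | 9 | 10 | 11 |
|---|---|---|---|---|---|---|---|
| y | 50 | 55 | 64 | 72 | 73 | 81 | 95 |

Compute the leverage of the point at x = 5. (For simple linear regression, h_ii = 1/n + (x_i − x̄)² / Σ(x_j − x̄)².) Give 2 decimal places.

h = 0.46

x̄ = (5 + 6 + 7 + 8 + 9 + 10 + 11)/7 = 8
Σ(x − x̄)² = 9 + 4 + 1 + 0 + 1 + 4 + 9 = 28
h = 1/7 + (-3)²/28 = 0.142857 + 0.321429 = 0.46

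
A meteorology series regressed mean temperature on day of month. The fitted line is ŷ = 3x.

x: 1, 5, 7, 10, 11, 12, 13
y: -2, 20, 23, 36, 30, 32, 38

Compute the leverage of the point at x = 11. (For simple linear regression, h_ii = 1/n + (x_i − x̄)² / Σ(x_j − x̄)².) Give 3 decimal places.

x̄ = (1 + 5 + 7 + 10 + 11 + 12 + 13)/7 = 8.42857
Σ(x − x̄)² = 55.1837 + 11.7551 + 2.04082 + 2.46939 + 6.61224 + 12.7551 + 20.898 = 111.714
h = 1/7 + (2.57143)²/111.714 = 0.142857 + 0.0591889 = 0.202

h = 0.202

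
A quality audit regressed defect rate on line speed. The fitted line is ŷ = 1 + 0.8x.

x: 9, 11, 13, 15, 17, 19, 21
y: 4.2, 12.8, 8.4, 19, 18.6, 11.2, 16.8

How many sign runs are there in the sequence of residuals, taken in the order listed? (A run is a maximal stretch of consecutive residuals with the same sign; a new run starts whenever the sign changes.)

5 runs

x=9: ŷ = 1 + 0.8·9 = 8.2; r = 4.2 − 8.2 = -4
x=11: ŷ = 1 + 0.8·11 = 9.8; r = 12.8 − 9.8 = 3
x=13: ŷ = 1 + 0.8·13 = 11.4; r = 8.4 − 11.4 = -3
x=15: ŷ = 1 + 0.8·15 = 13; r = 19 − 13 = 6
x=17: ŷ = 1 + 0.8·17 = 14.6; r = 18.6 − 14.6 = 4
x=19: ŷ = 1 + 0.8·19 = 16.2; r = 11.2 − 16.2 = -5
x=21: ŷ = 1 + 0.8·21 = 17.8; r = 16.8 − 17.8 = -1
Signs: − + − + + − −
Runs: −×1, +×1, −×1, +×2, −×2 → 5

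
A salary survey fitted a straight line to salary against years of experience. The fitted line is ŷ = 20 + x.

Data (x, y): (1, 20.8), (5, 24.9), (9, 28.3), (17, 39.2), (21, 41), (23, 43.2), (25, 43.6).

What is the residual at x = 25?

ŷ = 20 + 25 = 45
r = 43.6 − 45 = -1.4

r = -1.4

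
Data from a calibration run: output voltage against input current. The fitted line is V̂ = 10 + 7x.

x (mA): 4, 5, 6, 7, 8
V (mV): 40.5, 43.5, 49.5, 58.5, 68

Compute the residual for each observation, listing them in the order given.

2.5, -1.5, -2.5, -0.5, 2

x=4: V̂ = 10 + 7·4 = 38; r = 40.5 − 38 = 2.5
x=5: V̂ = 10 + 7·5 = 45; r = 43.5 − 45 = -1.5
x=6: V̂ = 10 + 7·6 = 52; r = 49.5 − 52 = -2.5
x=7: V̂ = 10 + 7·7 = 59; r = 58.5 − 59 = -0.5
x=8: V̂ = 10 + 7·8 = 66; r = 68 − 66 = 2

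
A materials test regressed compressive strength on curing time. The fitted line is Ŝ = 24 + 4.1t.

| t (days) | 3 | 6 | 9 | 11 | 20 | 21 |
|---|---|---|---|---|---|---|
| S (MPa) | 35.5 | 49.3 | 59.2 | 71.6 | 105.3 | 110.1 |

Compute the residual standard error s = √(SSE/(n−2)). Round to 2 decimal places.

t=3: Ŝ = 24 + 4.1·3 = 36.3; r = 35.5 − 36.3 = -0.8
t=6: Ŝ = 24 + 4.1·6 = 48.6; r = 49.3 − 48.6 = 0.7
t=9: Ŝ = 24 + 4.1·9 = 60.9; r = 59.2 − 60.9 = -1.7
t=11: Ŝ = 24 + 4.1·11 = 69.1; r = 71.6 − 69.1 = 2.5
t=20: Ŝ = 24 + 4.1·20 = 106; r = 105.3 − 106 = -0.7
t=21: Ŝ = 24 + 4.1·21 = 110.1; r = 110.1 − 110.1 = 0
SSE = 0.64 + 0.49 + 2.89 + 6.25 + 0.49 + 0 = 10.76
s = √(10.76/4) = √2.69 ≈ 1.64

s = 1.64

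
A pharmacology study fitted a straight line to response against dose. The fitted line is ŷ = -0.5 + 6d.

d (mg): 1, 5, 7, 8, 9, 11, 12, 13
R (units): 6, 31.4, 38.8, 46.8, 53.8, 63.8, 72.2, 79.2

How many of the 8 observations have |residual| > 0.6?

6

d=1: ŷ = -0.5 + 6·1 = 5.5; e = 6 − 5.5 = 0.5
d=5: ŷ = -0.5 + 6·5 = 29.5; e = 31.4 − 29.5 = 1.9
d=7: ŷ = -0.5 + 6·7 = 41.5; e = 38.8 − 41.5 = -2.7
d=8: ŷ = -0.5 + 6·8 = 47.5; e = 46.8 − 47.5 = -0.7
d=9: ŷ = -0.5 + 6·9 = 53.5; e = 53.8 − 53.5 = 0.3
d=11: ŷ = -0.5 + 6·11 = 65.5; e = 63.8 − 65.5 = -1.7
d=12: ŷ = -0.5 + 6·12 = 71.5; e = 72.2 − 71.5 = 0.7
d=13: ŷ = -0.5 + 6·13 = 77.5; e = 79.2 − 77.5 = 1.7
|e| > 0.6: d=5 (|e|=1.9), d=7 (|e|=2.7), d=8 (|e|=0.7), d=11 (|e|=1.7), d=12 (|e|=0.7), d=13 (|e|=1.7) → 6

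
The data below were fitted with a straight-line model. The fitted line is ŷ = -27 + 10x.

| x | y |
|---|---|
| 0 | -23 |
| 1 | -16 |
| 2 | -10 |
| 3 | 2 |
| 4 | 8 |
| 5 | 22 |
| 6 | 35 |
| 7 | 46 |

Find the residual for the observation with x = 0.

e = 4

ŷ = -27 + 10·0 = -27
e = -23 − (-27) = 4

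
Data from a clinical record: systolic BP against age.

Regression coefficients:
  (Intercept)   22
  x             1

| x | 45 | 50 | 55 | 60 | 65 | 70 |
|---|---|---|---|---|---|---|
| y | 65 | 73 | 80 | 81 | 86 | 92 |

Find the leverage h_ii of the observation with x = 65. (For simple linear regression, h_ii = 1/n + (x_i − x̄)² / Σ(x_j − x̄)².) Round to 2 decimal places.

x̄ = (45 + 50 + 55 + 60 + 65 + 70)/6 = 57.5
Σ(x − x̄)² = 156.25 + 56.25 + 6.25 + 6.25 + 56.25 + 156.25 = 437.5
h = 1/6 + (7.5)²/437.5 = 0.166667 + 0.128571 = 0.30

h = 0.30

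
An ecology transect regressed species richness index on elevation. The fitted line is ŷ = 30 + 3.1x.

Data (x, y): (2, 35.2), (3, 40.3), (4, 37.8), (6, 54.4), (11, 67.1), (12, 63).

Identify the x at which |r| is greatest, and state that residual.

x=2: ŷ = 30 + 3.1·2 = 36.2; r = 35.2 − 36.2 = -1
x=3: ŷ = 30 + 3.1·3 = 39.3; r = 40.3 − 39.3 = 1
x=4: ŷ = 30 + 3.1·4 = 42.4; r = 37.8 − 42.4 = -4.6
x=6: ŷ = 30 + 3.1·6 = 48.6; r = 54.4 − 48.6 = 5.8
x=11: ŷ = 30 + 3.1·11 = 64.1; r = 67.1 − 64.1 = 3
x=12: ŷ = 30 + 3.1·12 = 67.2; r = 63 − 67.2 = -4.2
Largest |r| is 5.8 at x = 6, residual 5.8.

x = 6, r = 5.8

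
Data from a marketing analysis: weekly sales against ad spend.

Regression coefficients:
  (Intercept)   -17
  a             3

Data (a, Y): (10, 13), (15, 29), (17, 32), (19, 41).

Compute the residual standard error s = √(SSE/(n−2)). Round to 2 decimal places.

s = 1.73

a=10: ŷ = -17 + 3·10 = 13; e = 13 − 13 = 0
a=15: ŷ = -17 + 3·15 = 28; e = 29 − 28 = 1
a=17: ŷ = -17 + 3·17 = 34; e = 32 − 34 = -2
a=19: ŷ = -17 + 3·19 = 40; e = 41 − 40 = 1
SSE = 0 + 1 + 4 + 1 = 6
s = √(6/2) = √3 ≈ 1.73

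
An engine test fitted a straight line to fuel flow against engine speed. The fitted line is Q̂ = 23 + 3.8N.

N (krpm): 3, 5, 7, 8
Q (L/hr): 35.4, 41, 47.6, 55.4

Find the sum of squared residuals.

SSE = 10

N=3: Q̂ = 23 + 3.8·3 = 34.4; e = 35.4 − 34.4 = 1
N=5: Q̂ = 23 + 3.8·5 = 42; e = 41 − 42 = -1
N=7: Q̂ = 23 + 3.8·7 = 49.6; e = 47.6 − 49.6 = -2
N=8: Q̂ = 23 + 3.8·8 = 53.4; e = 55.4 − 53.4 = 2
SSE = 1 + 1 + 4 + 4 = 10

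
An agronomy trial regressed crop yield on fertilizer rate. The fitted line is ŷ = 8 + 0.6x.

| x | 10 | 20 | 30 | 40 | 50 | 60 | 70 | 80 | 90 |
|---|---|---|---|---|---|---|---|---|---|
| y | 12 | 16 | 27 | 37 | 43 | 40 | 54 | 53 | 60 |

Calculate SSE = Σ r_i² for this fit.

SSE = 116

x=10: ŷ = 8 + 0.6·10 = 14; r = 12 − 14 = -2
x=20: ŷ = 8 + 0.6·20 = 20; r = 16 − 20 = -4
x=30: ŷ = 8 + 0.6·30 = 26; r = 27 − 26 = 1
x=40: ŷ = 8 + 0.6·40 = 32; r = 37 − 32 = 5
x=50: ŷ = 8 + 0.6·50 = 38; r = 43 − 38 = 5
x=60: ŷ = 8 + 0.6·60 = 44; r = 40 − 44 = -4
x=70: ŷ = 8 + 0.6·70 = 50; r = 54 − 50 = 4
x=80: ŷ = 8 + 0.6·80 = 56; r = 53 − 56 = -3
x=90: ŷ = 8 + 0.6·90 = 62; r = 60 − 62 = -2
SSE = 4 + 16 + 1 + 25 + 25 + 16 + 16 + 9 + 4 = 116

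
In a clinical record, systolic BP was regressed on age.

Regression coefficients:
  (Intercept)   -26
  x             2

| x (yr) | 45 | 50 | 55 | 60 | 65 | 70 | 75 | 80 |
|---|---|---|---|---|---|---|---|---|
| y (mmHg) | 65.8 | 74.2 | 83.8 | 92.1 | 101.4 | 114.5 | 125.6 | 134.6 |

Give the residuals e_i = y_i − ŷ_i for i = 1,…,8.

1.8, 0.2, -0.2, -1.9, -2.6, 0.5, 1.6, 0.6

x=45: ŷ = -26 + 2·45 = 64; e = 65.8 − 64 = 1.8
x=50: ŷ = -26 + 2·50 = 74; e = 74.2 − 74 = 0.2
x=55: ŷ = -26 + 2·55 = 84; e = 83.8 − 84 = -0.2
x=60: ŷ = -26 + 2·60 = 94; e = 92.1 − 94 = -1.9
x=65: ŷ = -26 + 2·65 = 104; e = 101.4 − 104 = -2.6
x=70: ŷ = -26 + 2·70 = 114; e = 114.5 − 114 = 0.5
x=75: ŷ = -26 + 2·75 = 124; e = 125.6 − 124 = 1.6
x=80: ŷ = -26 + 2·80 = 134; e = 134.6 − 134 = 0.6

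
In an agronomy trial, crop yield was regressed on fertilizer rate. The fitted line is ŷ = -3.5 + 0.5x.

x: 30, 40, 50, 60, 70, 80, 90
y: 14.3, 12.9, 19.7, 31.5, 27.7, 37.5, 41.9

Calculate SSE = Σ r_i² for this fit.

SSE = 64.64

x=30: ŷ = -3.5 + 0.5·30 = 11.5; r = 14.3 − 11.5 = 2.8
x=40: ŷ = -3.5 + 0.5·40 = 16.5; r = 12.9 − 16.5 = -3.6
x=50: ŷ = -3.5 + 0.5·50 = 21.5; r = 19.7 − 21.5 = -1.8
x=60: ŷ = -3.5 + 0.5·60 = 26.5; r = 31.5 − 26.5 = 5
x=70: ŷ = -3.5 + 0.5·70 = 31.5; r = 27.7 − 31.5 = -3.8
x=80: ŷ = -3.5 + 0.5·80 = 36.5; r = 37.5 − 36.5 = 1
x=90: ŷ = -3.5 + 0.5·90 = 41.5; r = 41.9 − 41.5 = 0.4
SSE = 7.84 + 12.96 + 3.24 + 25 + 14.44 + 1 + 0.16 = 64.64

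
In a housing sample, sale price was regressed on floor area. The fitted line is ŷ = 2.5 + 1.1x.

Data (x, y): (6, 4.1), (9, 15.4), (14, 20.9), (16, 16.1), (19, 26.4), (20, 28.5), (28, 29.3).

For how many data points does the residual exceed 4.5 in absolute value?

x=6: ŷ = 2.5 + 1.1·6 = 9.1; r = 4.1 − 9.1 = -5
x=9: ŷ = 2.5 + 1.1·9 = 12.4; r = 15.4 − 12.4 = 3
x=14: ŷ = 2.5 + 1.1·14 = 17.9; r = 20.9 − 17.9 = 3
x=16: ŷ = 2.5 + 1.1·16 = 20.1; r = 16.1 − 20.1 = -4
x=19: ŷ = 2.5 + 1.1·19 = 23.4; r = 26.4 − 23.4 = 3
x=20: ŷ = 2.5 + 1.1·20 = 24.5; r = 28.5 − 24.5 = 4
x=28: ŷ = 2.5 + 1.1·28 = 33.3; r = 29.3 − 33.3 = -4
|r| > 4.5: x=6 (|r|=5) → 1

1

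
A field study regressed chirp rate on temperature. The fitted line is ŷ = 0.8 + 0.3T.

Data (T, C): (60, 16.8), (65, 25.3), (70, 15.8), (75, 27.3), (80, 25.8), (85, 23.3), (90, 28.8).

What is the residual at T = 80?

ŷ = 0.8 + 0.3·80 = 24.8
e = 25.8 − 24.8 = 1

e = 1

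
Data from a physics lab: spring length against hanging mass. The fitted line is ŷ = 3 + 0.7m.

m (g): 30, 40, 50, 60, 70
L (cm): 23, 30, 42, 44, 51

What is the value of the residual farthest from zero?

r = 4

m=30: ŷ = 3 + 0.7·30 = 24; r = 23 − 24 = -1
m=40: ŷ = 3 + 0.7·40 = 31; r = 30 − 31 = -1
m=50: ŷ = 3 + 0.7·50 = 38; r = 42 − 38 = 4
m=60: ŷ = 3 + 0.7·60 = 45; r = 44 − 45 = -1
m=70: ŷ = 3 + 0.7·70 = 52; r = 51 − 52 = -1
Largest |r| is 4 at m = 50, residual 4.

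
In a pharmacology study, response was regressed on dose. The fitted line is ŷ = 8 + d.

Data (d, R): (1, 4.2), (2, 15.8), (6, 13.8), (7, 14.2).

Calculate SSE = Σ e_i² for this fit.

SSE = 57.36

d=1: ŷ = 8 + 1 = 9; e = 4.2 − 9 = -4.8
d=2: ŷ = 8 + 2 = 10; e = 15.8 − 10 = 5.8
d=6: ŷ = 8 + 6 = 14; e = 13.8 − 14 = -0.2
d=7: ŷ = 8 + 7 = 15; e = 14.2 − 15 = -0.8
SSE = 23.04 + 33.64 + 0.04 + 0.64 = 57.36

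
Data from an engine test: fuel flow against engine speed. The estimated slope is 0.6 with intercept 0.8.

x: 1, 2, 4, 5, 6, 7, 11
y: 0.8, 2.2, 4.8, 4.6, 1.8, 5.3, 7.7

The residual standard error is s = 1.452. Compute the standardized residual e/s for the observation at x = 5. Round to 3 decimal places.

0.551

ŷ = 0.8 + 0.6·5 = 3.8
e = 4.6 − 3.8 = 0.8
e/s = 0.8 / 1.452 = 0.551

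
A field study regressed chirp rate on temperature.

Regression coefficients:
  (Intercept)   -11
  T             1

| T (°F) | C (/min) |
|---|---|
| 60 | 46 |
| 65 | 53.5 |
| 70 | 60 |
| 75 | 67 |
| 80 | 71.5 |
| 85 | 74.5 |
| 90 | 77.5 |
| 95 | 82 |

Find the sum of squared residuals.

T=60: ŷ = -11 + 60 = 49; e = 46 − 49 = -3
T=65: ŷ = -11 + 65 = 54; e = 53.5 − 54 = -0.5
T=70: ŷ = -11 + 70 = 59; e = 60 − 59 = 1
T=75: ŷ = -11 + 75 = 64; e = 67 − 64 = 3
T=80: ŷ = -11 + 80 = 69; e = 71.5 − 69 = 2.5
T=85: ŷ = -11 + 85 = 74; e = 74.5 − 74 = 0.5
T=90: ŷ = -11 + 90 = 79; e = 77.5 − 79 = -1.5
T=95: ŷ = -11 + 95 = 84; e = 82 − 84 = -2
SSE = 9 + 0.25 + 1 + 9 + 6.25 + 0.25 + 2.25 + 4 = 32

SSE = 32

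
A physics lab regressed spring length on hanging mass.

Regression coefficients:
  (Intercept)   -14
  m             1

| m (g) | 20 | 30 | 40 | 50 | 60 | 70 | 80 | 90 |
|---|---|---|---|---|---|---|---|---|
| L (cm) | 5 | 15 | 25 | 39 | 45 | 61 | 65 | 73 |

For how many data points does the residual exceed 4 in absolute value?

1

m=20: L̂ = -14 + 20 = 6; e = 5 − 6 = -1
m=30: L̂ = -14 + 30 = 16; e = 15 − 16 = -1
m=40: L̂ = -14 + 40 = 26; e = 25 − 26 = -1
m=50: L̂ = -14 + 50 = 36; e = 39 − 36 = 3
m=60: L̂ = -14 + 60 = 46; e = 45 − 46 = -1
m=70: L̂ = -14 + 70 = 56; e = 61 − 56 = 5
m=80: L̂ = -14 + 80 = 66; e = 65 − 66 = -1
m=90: L̂ = -14 + 90 = 76; e = 73 − 76 = -3
|e| > 4: m=70 (|e|=5) → 1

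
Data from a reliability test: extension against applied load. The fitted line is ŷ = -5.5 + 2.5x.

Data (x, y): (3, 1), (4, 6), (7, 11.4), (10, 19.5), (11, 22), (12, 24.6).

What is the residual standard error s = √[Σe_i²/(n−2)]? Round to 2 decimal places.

s = 0.95

x=3: ŷ = -5.5 + 2.5·3 = 2; e = 1 − 2 = -1
x=4: ŷ = -5.5 + 2.5·4 = 4.5; e = 6 − 4.5 = 1.5
x=7: ŷ = -5.5 + 2.5·7 = 12; e = 11.4 − 12 = -0.6
x=10: ŷ = -5.5 + 2.5·10 = 19.5; e = 19.5 − 19.5 = 0
x=11: ŷ = -5.5 + 2.5·11 = 22; e = 22 − 22 = 0
x=12: ŷ = -5.5 + 2.5·12 = 24.5; e = 24.6 − 24.5 = 0.1
SSE = 1 + 2.25 + 0.36 + 0 + 0 + 0.01 = 3.62
s = √(3.62/4) = √0.905 ≈ 0.95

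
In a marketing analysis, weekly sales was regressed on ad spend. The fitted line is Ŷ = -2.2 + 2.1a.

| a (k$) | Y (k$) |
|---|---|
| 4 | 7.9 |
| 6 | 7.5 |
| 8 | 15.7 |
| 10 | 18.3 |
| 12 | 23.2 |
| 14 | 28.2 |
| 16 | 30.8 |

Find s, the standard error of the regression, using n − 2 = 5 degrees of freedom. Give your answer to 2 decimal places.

s = 1.68

a=4: Ŷ = -2.2 + 2.1·4 = 6.2; r = 7.9 − 6.2 = 1.7
a=6: Ŷ = -2.2 + 2.1·6 = 10.4; r = 7.5 − 10.4 = -2.9
a=8: Ŷ = -2.2 + 2.1·8 = 14.6; r = 15.7 − 14.6 = 1.1
a=10: Ŷ = -2.2 + 2.1·10 = 18.8; r = 18.3 − 18.8 = -0.5
a=12: Ŷ = -2.2 + 2.1·12 = 23; r = 23.2 − 23 = 0.2
a=14: Ŷ = -2.2 + 2.1·14 = 27.2; r = 28.2 − 27.2 = 1
a=16: Ŷ = -2.2 + 2.1·16 = 31.4; r = 30.8 − 31.4 = -0.6
SSE = 2.89 + 8.41 + 1.21 + 0.25 + 0.04 + 1 + 0.36 = 14.16
s = √(14.16/5) = √2.832 ≈ 1.68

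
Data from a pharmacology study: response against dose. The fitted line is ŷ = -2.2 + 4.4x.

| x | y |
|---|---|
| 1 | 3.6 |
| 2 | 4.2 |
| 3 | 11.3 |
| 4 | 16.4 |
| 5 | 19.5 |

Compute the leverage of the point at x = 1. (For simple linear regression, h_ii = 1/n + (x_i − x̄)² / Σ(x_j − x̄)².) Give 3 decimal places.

h = 0.600

x̄ = (1 + 2 + 3 + 4 + 5)/5 = 3
Σ(x − x̄)² = 4 + 1 + 0 + 1 + 4 = 10
h = 1/5 + (-2)²/10 = 0.2 + 0.4 = 0.600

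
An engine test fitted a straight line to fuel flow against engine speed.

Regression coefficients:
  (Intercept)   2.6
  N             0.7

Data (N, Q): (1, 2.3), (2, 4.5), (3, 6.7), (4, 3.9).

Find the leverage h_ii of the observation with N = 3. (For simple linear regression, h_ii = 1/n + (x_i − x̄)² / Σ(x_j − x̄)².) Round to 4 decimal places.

h = 0.3000

N̄ = (1 + 2 + 3 + 4)/4 = 2.5
Σ(N − N̄)² = 2.25 + 0.25 + 0.25 + 2.25 = 5
h = 1/4 + (0.5)²/5 = 0.25 + 0.05 = 0.3000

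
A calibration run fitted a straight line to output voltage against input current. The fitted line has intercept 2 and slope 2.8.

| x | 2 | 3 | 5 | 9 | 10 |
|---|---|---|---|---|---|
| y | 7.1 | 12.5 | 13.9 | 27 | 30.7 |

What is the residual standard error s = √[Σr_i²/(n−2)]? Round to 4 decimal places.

s = 1.7889

x=2: ŷ = 2 + 2.8·2 = 7.6; r = 7.1 − 7.6 = -0.5
x=3: ŷ = 2 + 2.8·3 = 10.4; r = 12.5 − 10.4 = 2.1
x=5: ŷ = 2 + 2.8·5 = 16; r = 13.9 − 16 = -2.1
x=9: ŷ = 2 + 2.8·9 = 27.2; r = 27 − 27.2 = -0.2
x=10: ŷ = 2 + 2.8·10 = 30; r = 30.7 − 30 = 0.7
SSE = 0.25 + 4.41 + 4.41 + 0.04 + 0.49 = 9.6
s = √(9.6/3) = √3.2 ≈ 1.7889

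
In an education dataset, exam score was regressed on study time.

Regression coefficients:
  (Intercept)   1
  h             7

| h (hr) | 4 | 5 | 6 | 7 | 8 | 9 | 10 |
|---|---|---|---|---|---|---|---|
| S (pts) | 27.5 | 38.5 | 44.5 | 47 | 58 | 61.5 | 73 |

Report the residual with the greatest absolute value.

h=4: Ŝ = 1 + 7·4 = 29; e = 27.5 − 29 = -1.5
h=5: Ŝ = 1 + 7·5 = 36; e = 38.5 − 36 = 2.5
h=6: Ŝ = 1 + 7·6 = 43; e = 44.5 − 43 = 1.5
h=7: Ŝ = 1 + 7·7 = 50; e = 47 − 50 = -3
h=8: Ŝ = 1 + 7·8 = 57; e = 58 − 57 = 1
h=9: Ŝ = 1 + 7·9 = 64; e = 61.5 − 64 = -2.5
h=10: Ŝ = 1 + 7·10 = 71; e = 73 − 71 = 2
Largest |e| is 3 at h = 7, residual -3.

e = -3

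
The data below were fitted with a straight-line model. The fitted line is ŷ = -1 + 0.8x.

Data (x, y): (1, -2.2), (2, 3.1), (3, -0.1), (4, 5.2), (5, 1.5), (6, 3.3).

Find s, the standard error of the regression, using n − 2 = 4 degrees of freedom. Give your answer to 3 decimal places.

s = 2.449

x=1: ŷ = -1 + 0.8·1 = -0.2; e = -2.2 − (-0.2) = -2
x=2: ŷ = -1 + 0.8·2 = 0.6; e = 3.1 − 0.6 = 2.5
x=3: ŷ = -1 + 0.8·3 = 1.4; e = -0.1 − 1.4 = -1.5
x=4: ŷ = -1 + 0.8·4 = 2.2; e = 5.2 − 2.2 = 3
x=5: ŷ = -1 + 0.8·5 = 3; e = 1.5 − 3 = -1.5
x=6: ŷ = -1 + 0.8·6 = 3.8; e = 3.3 − 3.8 = -0.5
SSE = 4 + 6.25 + 2.25 + 9 + 2.25 + 0.25 = 24
s = √(24/4) = √6 ≈ 2.449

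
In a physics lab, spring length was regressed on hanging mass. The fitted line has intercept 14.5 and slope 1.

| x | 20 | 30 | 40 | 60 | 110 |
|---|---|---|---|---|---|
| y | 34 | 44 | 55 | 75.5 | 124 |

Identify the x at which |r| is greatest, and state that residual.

x = 60, r = 1

x=20: ŷ = 14.5 + 20 = 34.5; r = 34 − 34.5 = -0.5
x=30: ŷ = 14.5 + 30 = 44.5; r = 44 − 44.5 = -0.5
x=40: ŷ = 14.5 + 40 = 54.5; r = 55 − 54.5 = 0.5
x=60: ŷ = 14.5 + 60 = 74.5; r = 75.5 − 74.5 = 1
x=110: ŷ = 14.5 + 110 = 124.5; r = 124 − 124.5 = -0.5
Largest |r| is 1 at x = 60, residual 1.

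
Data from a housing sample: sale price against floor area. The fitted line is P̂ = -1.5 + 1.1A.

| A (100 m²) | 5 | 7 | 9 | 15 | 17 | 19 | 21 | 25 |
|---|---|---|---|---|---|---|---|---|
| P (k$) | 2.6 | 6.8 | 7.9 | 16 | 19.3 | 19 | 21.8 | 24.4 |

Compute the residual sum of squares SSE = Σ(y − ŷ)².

A=5: P̂ = -1.5 + 1.1·5 = 4; e = 2.6 − 4 = -1.4
A=7: P̂ = -1.5 + 1.1·7 = 6.2; e = 6.8 − 6.2 = 0.6
A=9: P̂ = -1.5 + 1.1·9 = 8.4; e = 7.9 − 8.4 = -0.5
A=15: P̂ = -1.5 + 1.1·15 = 15; e = 16 − 15 = 1
A=17: P̂ = -1.5 + 1.1·17 = 17.2; e = 19.3 − 17.2 = 2.1
A=19: P̂ = -1.5 + 1.1·19 = 19.4; e = 19 − 19.4 = -0.4
A=21: P̂ = -1.5 + 1.1·21 = 21.6; e = 21.8 − 21.6 = 0.2
A=25: P̂ = -1.5 + 1.1·25 = 26; e = 24.4 − 26 = -1.6
SSE = 1.96 + 0.36 + 0.25 + 1 + 4.41 + 0.16 + 0.04 + 2.56 = 10.74

SSE = 10.74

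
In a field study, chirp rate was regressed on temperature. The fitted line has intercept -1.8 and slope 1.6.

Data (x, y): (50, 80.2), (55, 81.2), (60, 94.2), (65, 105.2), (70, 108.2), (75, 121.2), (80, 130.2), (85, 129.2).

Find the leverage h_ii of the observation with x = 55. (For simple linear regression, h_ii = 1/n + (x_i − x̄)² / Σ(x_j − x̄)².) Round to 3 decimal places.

h = 0.274

x̄ = (50 + 55 + 60 + 65 + 70 + 75 + 80 + 85)/8 = 67.5
Σ(x − x̄)² = 306.25 + 156.25 + 56.25 + 6.25 + 6.25 + 56.25 + 156.25 + 306.25 = 1050
h = 1/8 + (-12.5)²/1050 = 0.125 + 0.14881 = 0.274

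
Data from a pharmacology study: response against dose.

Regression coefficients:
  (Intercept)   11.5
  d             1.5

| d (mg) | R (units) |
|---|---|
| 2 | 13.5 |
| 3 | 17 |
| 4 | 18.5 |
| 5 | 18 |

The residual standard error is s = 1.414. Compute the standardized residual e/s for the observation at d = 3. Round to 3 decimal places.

0.707

R̂ = 11.5 + 1.5·3 = 16
e = 17 − 16 = 1
e/s = 1 / 1.414 = 0.707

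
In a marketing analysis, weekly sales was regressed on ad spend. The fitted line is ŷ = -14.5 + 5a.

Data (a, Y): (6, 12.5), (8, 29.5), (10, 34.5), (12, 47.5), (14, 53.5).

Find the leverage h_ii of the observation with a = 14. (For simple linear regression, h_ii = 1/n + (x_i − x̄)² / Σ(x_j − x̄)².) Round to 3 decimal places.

ā = (6 + 8 + 10 + 12 + 14)/5 = 10
Σ(a − ā)² = 16 + 4 + 0 + 4 + 16 = 40
h = 1/5 + (4)²/40 = 0.2 + 0.4 = 0.600

h = 0.600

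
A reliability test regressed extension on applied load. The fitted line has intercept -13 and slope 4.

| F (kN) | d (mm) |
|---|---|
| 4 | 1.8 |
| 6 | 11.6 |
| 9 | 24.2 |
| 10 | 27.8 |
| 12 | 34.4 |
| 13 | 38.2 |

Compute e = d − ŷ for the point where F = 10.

e = 0.8

ŷ = -13 + 4·10 = 27
e = 27.8 − 27 = 0.8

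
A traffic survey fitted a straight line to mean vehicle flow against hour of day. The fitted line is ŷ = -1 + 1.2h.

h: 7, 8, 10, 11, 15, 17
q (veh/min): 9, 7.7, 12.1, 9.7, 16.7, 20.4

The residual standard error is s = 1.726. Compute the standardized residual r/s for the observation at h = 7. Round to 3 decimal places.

ŷ = -1 + 1.2·7 = 7.4
r = 9 − 7.4 = 1.6
r/s = 1.6 / 1.726 = 0.927

0.927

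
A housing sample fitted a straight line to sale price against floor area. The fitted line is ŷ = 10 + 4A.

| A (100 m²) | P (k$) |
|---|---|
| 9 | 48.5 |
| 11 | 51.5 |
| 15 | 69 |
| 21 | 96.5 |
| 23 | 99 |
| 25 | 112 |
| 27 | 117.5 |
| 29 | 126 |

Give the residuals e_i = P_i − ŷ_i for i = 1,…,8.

A=9: ŷ = 10 + 4·9 = 46; e = 48.5 − 46 = 2.5
A=11: ŷ = 10 + 4·11 = 54; e = 51.5 − 54 = -2.5
A=15: ŷ = 10 + 4·15 = 70; e = 69 − 70 = -1
A=21: ŷ = 10 + 4·21 = 94; e = 96.5 − 94 = 2.5
A=23: ŷ = 10 + 4·23 = 102; e = 99 − 102 = -3
A=25: ŷ = 10 + 4·25 = 110; e = 112 − 110 = 2
A=27: ŷ = 10 + 4·27 = 118; e = 117.5 − 118 = -0.5
A=29: ŷ = 10 + 4·29 = 126; e = 126 − 126 = 0

2.5, -2.5, -1, 2.5, -3, 2, -0.5, 0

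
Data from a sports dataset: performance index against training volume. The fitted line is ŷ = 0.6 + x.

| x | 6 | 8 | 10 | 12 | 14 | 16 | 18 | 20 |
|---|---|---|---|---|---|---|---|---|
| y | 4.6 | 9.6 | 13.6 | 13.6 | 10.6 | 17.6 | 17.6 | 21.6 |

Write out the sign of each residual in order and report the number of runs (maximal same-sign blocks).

6 runs

x=6: ŷ = 0.6 + 6 = 6.6; r = 4.6 − 6.6 = -2
x=8: ŷ = 0.6 + 8 = 8.6; r = 9.6 − 8.6 = 1
x=10: ŷ = 0.6 + 10 = 10.6; r = 13.6 − 10.6 = 3
x=12: ŷ = 0.6 + 12 = 12.6; r = 13.6 − 12.6 = 1
x=14: ŷ = 0.6 + 14 = 14.6; r = 10.6 − 14.6 = -4
x=16: ŷ = 0.6 + 16 = 16.6; r = 17.6 − 16.6 = 1
x=18: ŷ = 0.6 + 18 = 18.6; r = 17.6 − 18.6 = -1
x=20: ŷ = 0.6 + 20 = 20.6; r = 21.6 − 20.6 = 1
Signs: − + + + − + − +
Runs: −×1, +×3, −×1, +×1, −×1, +×1 → 6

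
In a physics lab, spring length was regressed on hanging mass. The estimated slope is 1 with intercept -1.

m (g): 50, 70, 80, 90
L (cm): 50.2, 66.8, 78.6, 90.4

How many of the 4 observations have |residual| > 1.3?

m=50: ŷ = -1 + 50 = 49; e = 50.2 − 49 = 1.2
m=70: ŷ = -1 + 70 = 69; e = 66.8 − 69 = -2.2
m=80: ŷ = -1 + 80 = 79; e = 78.6 − 79 = -0.4
m=90: ŷ = -1 + 90 = 89; e = 90.4 − 89 = 1.4
|e| > 1.3: m=70 (|e|=2.2), m=90 (|e|=1.4) → 2

2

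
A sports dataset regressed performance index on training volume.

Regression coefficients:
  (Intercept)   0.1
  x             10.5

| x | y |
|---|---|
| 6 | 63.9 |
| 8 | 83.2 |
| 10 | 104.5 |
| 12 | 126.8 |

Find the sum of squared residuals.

SSE = 2.3

x=6: ŷ = 0.1 + 10.5·6 = 63.1; r = 63.9 − 63.1 = 0.8
x=8: ŷ = 0.1 + 10.5·8 = 84.1; r = 83.2 − 84.1 = -0.9
x=10: ŷ = 0.1 + 10.5·10 = 105.1; r = 104.5 − 105.1 = -0.6
x=12: ŷ = 0.1 + 10.5·12 = 126.1; r = 126.8 − 126.1 = 0.7
SSE = 0.64 + 0.81 + 0.36 + 0.49 = 2.3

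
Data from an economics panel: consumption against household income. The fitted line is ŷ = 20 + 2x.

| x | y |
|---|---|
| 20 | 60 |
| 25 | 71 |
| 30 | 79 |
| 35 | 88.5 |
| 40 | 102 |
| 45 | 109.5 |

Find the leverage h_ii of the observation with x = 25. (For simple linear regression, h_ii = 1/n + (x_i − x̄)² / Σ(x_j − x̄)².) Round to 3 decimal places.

x̄ = (20 + 25 + 30 + 35 + 40 + 45)/6 = 32.5
Σ(x − x̄)² = 156.25 + 56.25 + 6.25 + 6.25 + 56.25 + 156.25 = 437.5
h = 1/6 + (-7.5)²/437.5 = 0.166667 + 0.128571 = 0.295

h = 0.295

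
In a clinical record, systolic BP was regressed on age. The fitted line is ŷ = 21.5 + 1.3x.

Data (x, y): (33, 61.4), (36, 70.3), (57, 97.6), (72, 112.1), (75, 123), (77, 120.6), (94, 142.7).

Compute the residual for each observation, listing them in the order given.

x=33: ŷ = 21.5 + 1.3·33 = 64.4; r = 61.4 − 64.4 = -3
x=36: ŷ = 21.5 + 1.3·36 = 68.3; r = 70.3 − 68.3 = 2
x=57: ŷ = 21.5 + 1.3·57 = 95.6; r = 97.6 − 95.6 = 2
x=72: ŷ = 21.5 + 1.3·72 = 115.1; r = 112.1 − 115.1 = -3
x=75: ŷ = 21.5 + 1.3·75 = 119; r = 123 − 119 = 4
x=77: ŷ = 21.5 + 1.3·77 = 121.6; r = 120.6 − 121.6 = -1
x=94: ŷ = 21.5 + 1.3·94 = 143.7; r = 142.7 − 143.7 = -1

-3, 2, 2, -3, 4, -1, -1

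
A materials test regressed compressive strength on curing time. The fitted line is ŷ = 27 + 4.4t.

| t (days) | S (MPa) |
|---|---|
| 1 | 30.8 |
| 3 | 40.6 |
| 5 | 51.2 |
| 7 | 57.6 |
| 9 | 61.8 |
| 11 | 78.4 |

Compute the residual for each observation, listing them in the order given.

t=1: ŷ = 27 + 4.4·1 = 31.4; r = 30.8 − 31.4 = -0.6
t=3: ŷ = 27 + 4.4·3 = 40.2; r = 40.6 − 40.2 = 0.4
t=5: ŷ = 27 + 4.4·5 = 49; r = 51.2 − 49 = 2.2
t=7: ŷ = 27 + 4.4·7 = 57.8; r = 57.6 − 57.8 = -0.2
t=9: ŷ = 27 + 4.4·9 = 66.6; r = 61.8 − 66.6 = -4.8
t=11: ŷ = 27 + 4.4·11 = 75.4; r = 78.4 − 75.4 = 3

-0.6, 0.4, 2.2, -0.2, -4.8, 3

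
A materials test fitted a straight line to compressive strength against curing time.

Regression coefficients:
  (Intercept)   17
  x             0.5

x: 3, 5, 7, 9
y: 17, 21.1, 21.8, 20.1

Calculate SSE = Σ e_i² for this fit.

SSE = 8.46

x=3: ŷ = 17 + 0.5·3 = 18.5; e = 17 − 18.5 = -1.5
x=5: ŷ = 17 + 0.5·5 = 19.5; e = 21.1 − 19.5 = 1.6
x=7: ŷ = 17 + 0.5·7 = 20.5; e = 21.8 − 20.5 = 1.3
x=9: ŷ = 17 + 0.5·9 = 21.5; e = 20.1 − 21.5 = -1.4
SSE = 2.25 + 2.56 + 1.69 + 1.96 = 8.46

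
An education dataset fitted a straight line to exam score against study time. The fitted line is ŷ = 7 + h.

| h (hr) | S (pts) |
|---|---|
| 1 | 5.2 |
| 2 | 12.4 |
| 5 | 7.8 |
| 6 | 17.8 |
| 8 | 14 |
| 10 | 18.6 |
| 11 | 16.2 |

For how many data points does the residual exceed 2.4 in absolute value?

h=1: ŷ = 7 + 1 = 8; e = 5.2 − 8 = -2.8
h=2: ŷ = 7 + 2 = 9; e = 12.4 − 9 = 3.4
h=5: ŷ = 7 + 5 = 12; e = 7.8 − 12 = -4.2
h=6: ŷ = 7 + 6 = 13; e = 17.8 − 13 = 4.8
h=8: ŷ = 7 + 8 = 15; e = 14 − 15 = -1
h=10: ŷ = 7 + 10 = 17; e = 18.6 − 17 = 1.6
h=11: ŷ = 7 + 11 = 18; e = 16.2 − 18 = -1.8
|e| > 2.4: h=1 (|e|=2.8), h=2 (|e|=3.4), h=5 (|e|=4.2), h=6 (|e|=4.8) → 4

4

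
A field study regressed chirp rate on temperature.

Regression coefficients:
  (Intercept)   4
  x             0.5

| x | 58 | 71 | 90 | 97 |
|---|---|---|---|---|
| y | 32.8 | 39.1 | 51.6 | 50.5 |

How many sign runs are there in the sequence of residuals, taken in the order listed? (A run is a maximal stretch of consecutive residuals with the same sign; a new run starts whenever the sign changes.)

x=58: ŷ = 4 + 0.5·58 = 33; r = 32.8 − 33 = -0.2
x=71: ŷ = 4 + 0.5·71 = 39.5; r = 39.1 − 39.5 = -0.4
x=90: ŷ = 4 + 0.5·90 = 49; r = 51.6 − 49 = 2.6
x=97: ŷ = 4 + 0.5·97 = 52.5; r = 50.5 − 52.5 = -2
Signs: − − + −
Runs: −×2, +×1, −×1 → 3

3 runs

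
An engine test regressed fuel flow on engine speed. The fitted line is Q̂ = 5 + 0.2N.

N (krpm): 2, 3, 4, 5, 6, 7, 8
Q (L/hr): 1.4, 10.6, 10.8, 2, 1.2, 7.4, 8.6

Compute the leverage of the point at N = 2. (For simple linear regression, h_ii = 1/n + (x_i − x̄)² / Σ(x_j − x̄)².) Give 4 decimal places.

N̄ = (2 + 3 + 4 + 5 + 6 + 7 + 8)/7 = 5
Σ(N − N̄)² = 9 + 4 + 1 + 0 + 1 + 4 + 9 = 28
h = 1/7 + (-3)²/28 = 0.142857 + 0.321429 = 0.4643

h = 0.4643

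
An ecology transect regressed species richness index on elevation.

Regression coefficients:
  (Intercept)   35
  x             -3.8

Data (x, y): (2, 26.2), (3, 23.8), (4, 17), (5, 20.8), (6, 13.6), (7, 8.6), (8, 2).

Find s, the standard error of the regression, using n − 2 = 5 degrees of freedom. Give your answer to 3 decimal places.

x=2: ŷ = 35 − 3.8·2 = 27.4; e = 26.2 − 27.4 = -1.2
x=3: ŷ = 35 − 3.8·3 = 23.6; e = 23.8 − 23.6 = 0.2
x=4: ŷ = 35 − 3.8·4 = 19.8; e = 17 − 19.8 = -2.8
x=5: ŷ = 35 − 3.8·5 = 16; e = 20.8 − 16 = 4.8
x=6: ŷ = 35 − 3.8·6 = 12.2; e = 13.6 − 12.2 = 1.4
x=7: ŷ = 35 − 3.8·7 = 8.4; e = 8.6 − 8.4 = 0.2
x=8: ŷ = 35 − 3.8·8 = 4.6; e = 2 − 4.6 = -2.6
SSE = 1.44 + 0.04 + 7.84 + 23.04 + 1.96 + 0.04 + 6.76 = 41.12
s = √(41.12/5) = √8.224 ≈ 2.868

s = 2.868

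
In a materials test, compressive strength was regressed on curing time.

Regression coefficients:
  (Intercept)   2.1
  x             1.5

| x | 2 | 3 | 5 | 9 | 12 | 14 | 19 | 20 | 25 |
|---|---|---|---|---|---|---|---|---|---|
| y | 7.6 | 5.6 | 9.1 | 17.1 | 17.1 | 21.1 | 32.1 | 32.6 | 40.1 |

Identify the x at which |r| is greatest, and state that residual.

x = 12, r = -3

x=2: ŷ = 2.1 + 1.5·2 = 5.1; r = 7.6 − 5.1 = 2.5
x=3: ŷ = 2.1 + 1.5·3 = 6.6; r = 5.6 − 6.6 = -1
x=5: ŷ = 2.1 + 1.5·5 = 9.6; r = 9.1 − 9.6 = -0.5
x=9: ŷ = 2.1 + 1.5·9 = 15.6; r = 17.1 − 15.6 = 1.5
x=12: ŷ = 2.1 + 1.5·12 = 20.1; r = 17.1 − 20.1 = -3
x=14: ŷ = 2.1 + 1.5·14 = 23.1; r = 21.1 − 23.1 = -2
x=19: ŷ = 2.1 + 1.5·19 = 30.6; r = 32.1 − 30.6 = 1.5
x=20: ŷ = 2.1 + 1.5·20 = 32.1; r = 32.6 − 32.1 = 0.5
x=25: ŷ = 2.1 + 1.5·25 = 39.6; r = 40.1 − 39.6 = 0.5
Largest |r| is 3 at x = 12, residual -3.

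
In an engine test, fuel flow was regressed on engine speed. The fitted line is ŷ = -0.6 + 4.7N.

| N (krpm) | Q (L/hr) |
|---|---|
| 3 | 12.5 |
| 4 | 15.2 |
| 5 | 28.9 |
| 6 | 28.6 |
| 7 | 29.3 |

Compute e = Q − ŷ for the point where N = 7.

ŷ = -0.6 + 4.7·7 = 32.3
e = 29.3 − 32.3 = -3

e = -3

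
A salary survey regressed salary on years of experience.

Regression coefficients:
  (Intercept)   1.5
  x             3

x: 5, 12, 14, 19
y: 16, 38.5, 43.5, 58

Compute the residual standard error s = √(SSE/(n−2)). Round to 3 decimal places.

x=5: ŷ = 1.5 + 3·5 = 16.5; r = 16 − 16.5 = -0.5
x=12: ŷ = 1.5 + 3·12 = 37.5; r = 38.5 − 37.5 = 1
x=14: ŷ = 1.5 + 3·14 = 43.5; r = 43.5 − 43.5 = 0
x=19: ŷ = 1.5 + 3·19 = 58.5; r = 58 − 58.5 = -0.5
SSE = 0.25 + 1 + 0 + 0.25 = 1.5
s = √(1.5/2) = √0.75 ≈ 0.866

s = 0.866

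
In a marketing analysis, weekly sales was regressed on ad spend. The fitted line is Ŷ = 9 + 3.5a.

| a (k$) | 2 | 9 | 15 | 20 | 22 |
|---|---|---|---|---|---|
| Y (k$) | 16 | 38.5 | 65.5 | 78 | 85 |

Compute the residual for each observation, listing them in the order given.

0, -2, 4, -1, -1

a=2: Ŷ = 9 + 3.5·2 = 16; r = 16 − 16 = 0
a=9: Ŷ = 9 + 3.5·9 = 40.5; r = 38.5 − 40.5 = -2
a=15: Ŷ = 9 + 3.5·15 = 61.5; r = 65.5 − 61.5 = 4
a=20: Ŷ = 9 + 3.5·20 = 79; r = 78 − 79 = -1
a=22: Ŷ = 9 + 3.5·22 = 86; r = 85 − 86 = -1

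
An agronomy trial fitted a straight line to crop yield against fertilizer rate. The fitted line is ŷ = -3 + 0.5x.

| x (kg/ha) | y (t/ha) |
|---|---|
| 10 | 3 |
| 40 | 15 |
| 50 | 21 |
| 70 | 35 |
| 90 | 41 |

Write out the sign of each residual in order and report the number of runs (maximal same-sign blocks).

4 runs

x=10: ŷ = -3 + 0.5·10 = 2; r = 3 − 2 = 1
x=40: ŷ = -3 + 0.5·40 = 17; r = 15 − 17 = -2
x=50: ŷ = -3 + 0.5·50 = 22; r = 21 − 22 = -1
x=70: ŷ = -3 + 0.5·70 = 32; r = 35 − 32 = 3
x=90: ŷ = -3 + 0.5·90 = 42; r = 41 − 42 = -1
Signs: + − − + −
Runs: +×1, −×2, +×1, −×1 → 4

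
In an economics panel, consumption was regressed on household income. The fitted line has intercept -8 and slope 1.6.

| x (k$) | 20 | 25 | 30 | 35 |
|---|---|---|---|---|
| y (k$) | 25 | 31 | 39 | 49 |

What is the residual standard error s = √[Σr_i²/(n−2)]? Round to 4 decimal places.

s = 1.4142

x=20: ŷ = -8 + 1.6·20 = 24; r = 25 − 24 = 1
x=25: ŷ = -8 + 1.6·25 = 32; r = 31 − 32 = -1
x=30: ŷ = -8 + 1.6·30 = 40; r = 39 − 40 = -1
x=35: ŷ = -8 + 1.6·35 = 48; r = 49 − 48 = 1
SSE = 1 + 1 + 1 + 1 = 4
s = √(4/2) = √2 ≈ 1.4142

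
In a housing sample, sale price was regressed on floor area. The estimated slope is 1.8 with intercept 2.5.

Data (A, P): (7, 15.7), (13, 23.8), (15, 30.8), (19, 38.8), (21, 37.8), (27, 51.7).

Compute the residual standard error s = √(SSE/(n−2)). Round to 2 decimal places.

A=7: ŷ = 2.5 + 1.8·7 = 15.1; r = 15.7 − 15.1 = 0.6
A=13: ŷ = 2.5 + 1.8·13 = 25.9; r = 23.8 − 25.9 = -2.1
A=15: ŷ = 2.5 + 1.8·15 = 29.5; r = 30.8 − 29.5 = 1.3
A=19: ŷ = 2.5 + 1.8·19 = 36.7; r = 38.8 − 36.7 = 2.1
A=21: ŷ = 2.5 + 1.8·21 = 40.3; r = 37.8 − 40.3 = -2.5
A=27: ŷ = 2.5 + 1.8·27 = 51.1; r = 51.7 − 51.1 = 0.6
SSE = 0.36 + 4.41 + 1.69 + 4.41 + 6.25 + 0.36 = 17.48
s = √(17.48/4) = √4.37 ≈ 2.09

s = 2.09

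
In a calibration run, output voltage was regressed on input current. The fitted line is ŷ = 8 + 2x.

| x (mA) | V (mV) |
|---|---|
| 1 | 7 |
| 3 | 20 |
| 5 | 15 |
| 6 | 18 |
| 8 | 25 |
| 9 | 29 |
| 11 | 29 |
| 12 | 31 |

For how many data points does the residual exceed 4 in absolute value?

x=1: ŷ = 8 + 2·1 = 10; r = 7 − 10 = -3
x=3: ŷ = 8 + 2·3 = 14; r = 20 − 14 = 6
x=5: ŷ = 8 + 2·5 = 18; r = 15 − 18 = -3
x=6: ŷ = 8 + 2·6 = 20; r = 18 − 20 = -2
x=8: ŷ = 8 + 2·8 = 24; r = 25 − 24 = 1
x=9: ŷ = 8 + 2·9 = 26; r = 29 − 26 = 3
x=11: ŷ = 8 + 2·11 = 30; r = 29 − 30 = -1
x=12: ŷ = 8 + 2·12 = 32; r = 31 − 32 = -1
|r| > 4: x=3 (|r|=6) → 1

1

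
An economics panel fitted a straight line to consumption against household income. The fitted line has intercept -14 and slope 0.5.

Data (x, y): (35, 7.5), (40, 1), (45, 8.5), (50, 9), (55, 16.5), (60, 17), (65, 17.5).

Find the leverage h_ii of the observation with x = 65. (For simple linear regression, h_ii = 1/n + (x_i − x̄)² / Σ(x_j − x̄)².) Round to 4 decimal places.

h = 0.4643

x̄ = (35 + 40 + 45 + 50 + 55 + 60 + 65)/7 = 50
Σ(x − x̄)² = 225 + 100 + 25 + 0 + 25 + 100 + 225 = 700
h = 1/7 + (15)²/700 = 0.142857 + 0.321429 = 0.4643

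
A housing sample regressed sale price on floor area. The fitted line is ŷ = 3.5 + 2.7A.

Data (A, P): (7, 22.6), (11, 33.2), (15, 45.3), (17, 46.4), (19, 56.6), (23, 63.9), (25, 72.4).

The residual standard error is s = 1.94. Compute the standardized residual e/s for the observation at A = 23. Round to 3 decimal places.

ŷ = 3.5 + 2.7·23 = 65.6
e = 63.9 − 65.6 = -1.7
e/s = -1.7 / 1.94 = -0.876

-0.876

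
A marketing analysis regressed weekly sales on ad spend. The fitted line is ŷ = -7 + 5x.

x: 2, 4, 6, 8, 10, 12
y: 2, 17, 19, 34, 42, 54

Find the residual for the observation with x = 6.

ŷ = -7 + 5·6 = 23
e = 19 − 23 = -4

e = -4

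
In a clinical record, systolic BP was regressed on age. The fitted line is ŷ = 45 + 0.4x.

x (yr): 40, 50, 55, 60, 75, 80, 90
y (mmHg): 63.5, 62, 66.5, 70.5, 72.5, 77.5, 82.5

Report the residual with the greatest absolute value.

x=40: ŷ = 45 + 0.4·40 = 61; e = 63.5 − 61 = 2.5
x=50: ŷ = 45 + 0.4·50 = 65; e = 62 − 65 = -3
x=55: ŷ = 45 + 0.4·55 = 67; e = 66.5 − 67 = -0.5
x=60: ŷ = 45 + 0.4·60 = 69; e = 70.5 − 69 = 1.5
x=75: ŷ = 45 + 0.4·75 = 75; e = 72.5 − 75 = -2.5
x=80: ŷ = 45 + 0.4·80 = 77; e = 77.5 − 77 = 0.5
x=90: ŷ = 45 + 0.4·90 = 81; e = 82.5 − 81 = 1.5
Largest |e| is 3 at x = 50, residual -3.

e = -3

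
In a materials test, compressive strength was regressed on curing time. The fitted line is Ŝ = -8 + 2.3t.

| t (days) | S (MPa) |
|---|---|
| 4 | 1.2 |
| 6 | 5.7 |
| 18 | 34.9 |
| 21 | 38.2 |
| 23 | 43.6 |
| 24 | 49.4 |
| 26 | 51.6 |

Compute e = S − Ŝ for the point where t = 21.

e = -2.1

Ŝ = -8 + 2.3·21 = 40.3
e = 38.2 − 40.3 = -2.1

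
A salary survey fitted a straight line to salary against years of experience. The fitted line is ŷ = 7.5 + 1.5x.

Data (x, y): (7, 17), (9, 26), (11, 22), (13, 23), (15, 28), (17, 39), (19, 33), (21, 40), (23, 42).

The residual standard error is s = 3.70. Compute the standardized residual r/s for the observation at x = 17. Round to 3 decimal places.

ŷ = 7.5 + 1.5·17 = 33
r = 39 − 33 = 6
r/s = 6 / 3.70 = 1.622

1.622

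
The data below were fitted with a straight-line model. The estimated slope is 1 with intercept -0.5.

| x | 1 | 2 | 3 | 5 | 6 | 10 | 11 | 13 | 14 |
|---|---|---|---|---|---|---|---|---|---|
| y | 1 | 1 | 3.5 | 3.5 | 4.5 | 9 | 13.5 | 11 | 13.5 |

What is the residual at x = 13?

e = -1.5

ŷ = -0.5 + 13 = 12.5
e = 11 − 12.5 = -1.5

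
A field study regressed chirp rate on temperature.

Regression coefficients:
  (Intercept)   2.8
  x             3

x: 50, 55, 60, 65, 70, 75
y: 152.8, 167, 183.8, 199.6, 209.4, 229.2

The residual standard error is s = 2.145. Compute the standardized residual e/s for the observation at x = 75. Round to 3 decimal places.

0.653

ŷ = 2.8 + 3·75 = 227.8
e = 229.2 − 227.8 = 1.4
e/s = 1.4 / 2.145 = 0.653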